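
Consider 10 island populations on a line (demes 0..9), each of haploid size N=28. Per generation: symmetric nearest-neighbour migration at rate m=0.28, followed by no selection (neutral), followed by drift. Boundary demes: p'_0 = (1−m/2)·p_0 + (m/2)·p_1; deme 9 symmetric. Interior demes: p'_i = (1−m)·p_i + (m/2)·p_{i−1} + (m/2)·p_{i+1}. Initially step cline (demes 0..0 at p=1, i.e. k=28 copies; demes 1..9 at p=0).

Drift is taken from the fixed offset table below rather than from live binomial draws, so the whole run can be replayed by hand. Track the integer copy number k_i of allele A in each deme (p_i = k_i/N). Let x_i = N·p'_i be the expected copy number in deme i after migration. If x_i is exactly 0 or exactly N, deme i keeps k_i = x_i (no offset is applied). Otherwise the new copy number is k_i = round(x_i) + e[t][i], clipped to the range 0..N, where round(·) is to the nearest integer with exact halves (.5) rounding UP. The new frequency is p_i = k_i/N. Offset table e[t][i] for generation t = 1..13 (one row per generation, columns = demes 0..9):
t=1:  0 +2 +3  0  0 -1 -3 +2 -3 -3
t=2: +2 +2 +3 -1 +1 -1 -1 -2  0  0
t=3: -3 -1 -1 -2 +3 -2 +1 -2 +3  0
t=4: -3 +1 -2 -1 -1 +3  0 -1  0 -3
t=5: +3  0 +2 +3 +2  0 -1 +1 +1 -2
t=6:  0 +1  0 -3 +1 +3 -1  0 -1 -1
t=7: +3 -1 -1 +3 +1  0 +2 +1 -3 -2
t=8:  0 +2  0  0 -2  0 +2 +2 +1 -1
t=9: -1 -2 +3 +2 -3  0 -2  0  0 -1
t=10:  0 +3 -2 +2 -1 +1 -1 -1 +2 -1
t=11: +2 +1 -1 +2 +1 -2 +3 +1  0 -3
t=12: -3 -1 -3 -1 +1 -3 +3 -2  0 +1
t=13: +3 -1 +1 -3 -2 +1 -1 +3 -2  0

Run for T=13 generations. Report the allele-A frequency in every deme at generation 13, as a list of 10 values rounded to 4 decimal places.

[0.5714, 0.3571, 0.2500, 0.1071, 0.0714, 0.0714, 0.0000, 0.0000, 0.0000, 0.0000]

t=0: k=[28 0 0 0 0 0 0 0 0 0]
t=1: x=[24.0800 3.9200 0.0000 0.0000 0.0000 0.0000 0.0000 0.0000 0.0000 0.0000] k=[24 6 0 0 0 0 0 0 0 0]
t=2: x=[21.4800 7.6800 0.8400 0.0000 0.0000 0.0000 0.0000 0.0000 0.0000 0.0000] k=[23 10 4 0 0 0 0 0 0 0]
t=3: x=[21.1800 10.9800 4.2800 0.5600 0.0000 0.0000 0.0000 0.0000 0.0000 0.0000] k=[18 10 3 0 0 0 0 0 0 0]
t=4: x=[16.8800 10.1400 3.5600 0.4200 0.0000 0.0000 0.0000 0.0000 0.0000 0.0000] k=[14 11 2 0 0 0 0 0 0 0]
t=5: x=[13.5800 10.1600 2.9800 0.2800 0.0000 0.0000 0.0000 0.0000 0.0000 0.0000] k=[17 10 5 3 0 0 0 0 0 0]
t=6: x=[16.0200 10.2800 5.4200 2.8600 0.4200 0.0000 0.0000 0.0000 0.0000 0.0000] k=[16 11 5 0 1 0 0 0 0 0]
t=7: x=[15.3000 10.8600 5.1400 0.8400 0.7200 0.1400 0.0000 0.0000 0.0000 0.0000] k=[18 10 4 4 2 0 0 0 0 0]
t=8: x=[16.8800 10.2800 4.8400 3.7200 2.0000 0.2800 0.0000 0.0000 0.0000 0.0000] k=[17 12 5 4 0 0 0 0 0 0]
t=9: x=[16.3000 11.7200 5.8400 3.5800 0.5600 0.0000 0.0000 0.0000 0.0000 0.0000] k=[15 10 9 6 0 0 0 0 0 0]
t=10: x=[14.3000 10.5600 8.7200 5.5800 0.8400 0.0000 0.0000 0.0000 0.0000 0.0000] k=[14 14 7 8 0 0 0 0 0 0]
t=11: x=[14.0000 13.0200 8.1200 6.7400 1.1200 0.0000 0.0000 0.0000 0.0000 0.0000] k=[16 14 7 9 2 0 0 0 0 0]
t=12: x=[15.7200 13.3000 8.2600 7.7400 2.7000 0.2800 0.0000 0.0000 0.0000 0.0000] k=[13 12 5 7 4 0 0 0 0 0]
t=13: x=[12.8600 11.1600 6.2600 6.3000 3.8600 0.5600 0.0000 0.0000 0.0000 0.0000] k=[16 10 7 3 2 2 0 0 0 0]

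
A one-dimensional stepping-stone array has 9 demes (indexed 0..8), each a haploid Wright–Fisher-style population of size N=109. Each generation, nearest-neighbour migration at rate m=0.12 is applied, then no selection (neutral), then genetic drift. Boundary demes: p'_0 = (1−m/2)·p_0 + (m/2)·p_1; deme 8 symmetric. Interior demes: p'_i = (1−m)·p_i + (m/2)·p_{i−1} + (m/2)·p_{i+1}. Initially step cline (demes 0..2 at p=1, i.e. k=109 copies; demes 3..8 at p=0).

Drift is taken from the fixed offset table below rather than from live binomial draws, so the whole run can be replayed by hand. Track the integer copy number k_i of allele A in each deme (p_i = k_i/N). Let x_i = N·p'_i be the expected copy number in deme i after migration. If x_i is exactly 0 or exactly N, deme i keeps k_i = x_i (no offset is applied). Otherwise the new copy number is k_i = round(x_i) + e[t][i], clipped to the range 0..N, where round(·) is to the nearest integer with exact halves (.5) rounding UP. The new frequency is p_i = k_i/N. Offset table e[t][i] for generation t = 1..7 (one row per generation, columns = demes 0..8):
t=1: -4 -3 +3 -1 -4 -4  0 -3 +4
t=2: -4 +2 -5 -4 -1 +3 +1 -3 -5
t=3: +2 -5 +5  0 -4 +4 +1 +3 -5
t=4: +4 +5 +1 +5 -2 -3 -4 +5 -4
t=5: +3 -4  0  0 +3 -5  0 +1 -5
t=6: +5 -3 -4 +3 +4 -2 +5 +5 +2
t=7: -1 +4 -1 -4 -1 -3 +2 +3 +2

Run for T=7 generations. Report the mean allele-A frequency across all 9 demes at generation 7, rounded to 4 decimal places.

t=0: k=[109 109 109 0 0 0 0 0 0]
t=1: x=[109.0000 109.0000 102.4600 6.5400 0.0000 0.0000 0.0000 0.0000 0.0000] k=[109 109 105 6 0 0 0 0 0]
t=2: x=[109.0000 108.7600 99.3000 11.5800 0.3600 0.0000 0.0000 0.0000 0.0000] k=[109 109 94 8 0 0 0 0 0]
t=3: x=[109.0000 108.1000 89.7400 12.6800 0.4800 0.0000 0.0000 0.0000 0.0000] k=[109 103 95 13 0 0 0 0 0]
t=4: x=[108.6400 102.8800 90.5600 17.1400 0.7800 0.0000 0.0000 0.0000 0.0000] k=[109 108 92 22 0 0 0 0 0]
t=5: x=[108.9400 107.1000 88.7600 24.8800 1.3200 0.0000 0.0000 0.0000 0.0000] k=[109 103 89 25 4 0 0 0 0]
t=6: x=[108.6400 102.5200 86.0000 27.5800 5.0200 0.2400 0.0000 0.0000 0.0000] k=[109 100 82 31 9 0 0 0 0]
t=7: x=[108.4600 99.4600 80.0200 32.7400 9.7800 0.5400 0.0000 0.0000 0.0000] k=[107 103 79 29 9 0 0 0 0]

0.3333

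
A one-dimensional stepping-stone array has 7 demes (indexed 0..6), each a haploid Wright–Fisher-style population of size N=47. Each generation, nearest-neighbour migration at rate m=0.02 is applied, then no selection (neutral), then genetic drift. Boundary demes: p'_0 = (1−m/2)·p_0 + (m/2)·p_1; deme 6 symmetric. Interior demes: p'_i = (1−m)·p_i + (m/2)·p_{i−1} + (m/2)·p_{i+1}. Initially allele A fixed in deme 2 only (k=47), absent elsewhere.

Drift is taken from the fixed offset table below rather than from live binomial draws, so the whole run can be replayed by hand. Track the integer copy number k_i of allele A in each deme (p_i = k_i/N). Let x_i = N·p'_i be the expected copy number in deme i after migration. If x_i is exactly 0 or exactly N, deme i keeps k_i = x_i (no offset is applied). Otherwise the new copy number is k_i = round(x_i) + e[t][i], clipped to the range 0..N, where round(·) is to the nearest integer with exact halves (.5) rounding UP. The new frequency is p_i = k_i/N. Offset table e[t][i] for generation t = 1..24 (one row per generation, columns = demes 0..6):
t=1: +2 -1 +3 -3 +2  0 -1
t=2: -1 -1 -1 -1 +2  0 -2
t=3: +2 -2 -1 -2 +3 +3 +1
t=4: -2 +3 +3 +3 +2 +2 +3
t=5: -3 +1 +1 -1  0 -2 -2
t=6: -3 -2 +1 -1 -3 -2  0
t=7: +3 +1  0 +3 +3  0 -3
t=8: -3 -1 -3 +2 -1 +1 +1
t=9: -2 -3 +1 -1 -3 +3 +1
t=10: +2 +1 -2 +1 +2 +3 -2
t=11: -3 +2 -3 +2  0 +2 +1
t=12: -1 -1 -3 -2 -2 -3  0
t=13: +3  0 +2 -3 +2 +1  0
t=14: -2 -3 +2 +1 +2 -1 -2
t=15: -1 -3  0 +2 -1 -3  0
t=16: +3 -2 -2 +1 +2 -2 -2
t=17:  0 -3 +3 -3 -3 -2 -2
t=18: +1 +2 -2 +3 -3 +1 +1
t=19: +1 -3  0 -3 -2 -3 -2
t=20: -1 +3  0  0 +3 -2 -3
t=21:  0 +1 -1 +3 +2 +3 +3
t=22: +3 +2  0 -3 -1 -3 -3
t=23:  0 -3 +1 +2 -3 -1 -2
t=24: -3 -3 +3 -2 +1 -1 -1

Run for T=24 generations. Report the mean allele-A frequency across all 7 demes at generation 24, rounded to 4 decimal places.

t=0: k=[0 0 47 0 0 0 0]
t=1: x=[0.0000 0.4700 46.0600 0.4700 0.0000 0.0000 0.0000] k=[0 0 47 0 0 0 0]
t=2: x=[0.0000 0.4700 46.0600 0.4700 0.0000 0.0000 0.0000] k=[0 0 45 0 0 0 0]
t=3: x=[0.0000 0.4500 44.1000 0.4500 0.0000 0.0000 0.0000] k=[0 0 43 0 0 0 0]
t=4: x=[0.0000 0.4300 42.1400 0.4300 0.0000 0.0000 0.0000] k=[0 3 45 3 0 0 0]
t=5: x=[0.0300 3.3900 44.1600 3.3900 0.0300 0.0000 0.0000] k=[0 4 45 2 0 0 0]
t=6: x=[0.0400 4.3700 44.1600 2.4100 0.0200 0.0000 0.0000] k=[0 2 45 1 0 0 0]
t=7: x=[0.0200 2.4100 44.1300 1.4300 0.0100 0.0000 0.0000] k=[3 3 44 4 3 0 0]
t=8: x=[3.0000 3.4100 43.1900 4.3900 2.9800 0.0300 0.0000] k=[0 2 40 6 2 1 0]
t=9: x=[0.0200 2.3600 39.2800 6.3000 2.0300 1.0000 0.0100] k=[0 0 40 5 0 4 1]
t=10: x=[0.0000 0.4000 39.2500 5.3000 0.0900 3.9300 1.0300] k=[0 1 37 6 2 7 0]
t=11: x=[0.0100 1.3500 36.3300 6.2700 2.0900 6.8800 0.0700] k=[0 3 33 8 2 9 1]
t=12: x=[0.0300 3.2700 32.4500 8.1900 2.1300 8.8500 1.0800] k=[0 2 29 6 0 6 1]
t=13: x=[0.0200 2.2500 28.5000 6.1700 0.1200 5.8900 1.0500] k=[3 2 31 3 2 7 1]
t=14: x=[2.9900 2.3000 30.4300 3.2700 2.0600 6.8900 1.0600] k=[1 0 32 4 4 6 0]
t=15: x=[0.9900 0.3300 31.4000 4.2800 4.0200 5.9200 0.0600] k=[0 0 31 6 3 3 0]
t=16: x=[0.0000 0.3100 30.4400 6.2200 3.0300 2.9700 0.0300] k=[0 0 28 7 5 1 0]
t=17: x=[0.0000 0.2800 27.5100 7.1900 4.9800 1.0300 0.0100] k=[0 0 31 4 2 0 0]
t=18: x=[0.0000 0.3100 30.4200 4.2500 2.0000 0.0200 0.0000] k=[0 2 28 7 0 1 0]
t=19: x=[0.0200 2.2400 27.5300 7.1400 0.0800 0.9800 0.0100] k=[1 0 28 4 0 0 0]
t=20: x=[0.9900 0.2900 27.4800 4.2000 0.0400 0.0000 0.0000] k=[0 3 27 4 3 0 0]
t=21: x=[0.0300 3.2100 26.5300 4.2200 2.9800 0.0300 0.0000] k=[0 4 26 7 5 3 0]
t=22: x=[0.0400 4.1800 25.5900 7.1700 5.0000 2.9900 0.0300] k=[3 6 26 4 4 0 0]
t=23: x=[3.0300 6.1700 25.5800 4.2200 3.9600 0.0400 0.0000] k=[3 3 27 6 1 0 0]
t=24: x=[3.0000 3.2400 26.5500 6.1600 1.0400 0.0100 0.0000] k=[0 0 30 4 2 0 0]

0.1094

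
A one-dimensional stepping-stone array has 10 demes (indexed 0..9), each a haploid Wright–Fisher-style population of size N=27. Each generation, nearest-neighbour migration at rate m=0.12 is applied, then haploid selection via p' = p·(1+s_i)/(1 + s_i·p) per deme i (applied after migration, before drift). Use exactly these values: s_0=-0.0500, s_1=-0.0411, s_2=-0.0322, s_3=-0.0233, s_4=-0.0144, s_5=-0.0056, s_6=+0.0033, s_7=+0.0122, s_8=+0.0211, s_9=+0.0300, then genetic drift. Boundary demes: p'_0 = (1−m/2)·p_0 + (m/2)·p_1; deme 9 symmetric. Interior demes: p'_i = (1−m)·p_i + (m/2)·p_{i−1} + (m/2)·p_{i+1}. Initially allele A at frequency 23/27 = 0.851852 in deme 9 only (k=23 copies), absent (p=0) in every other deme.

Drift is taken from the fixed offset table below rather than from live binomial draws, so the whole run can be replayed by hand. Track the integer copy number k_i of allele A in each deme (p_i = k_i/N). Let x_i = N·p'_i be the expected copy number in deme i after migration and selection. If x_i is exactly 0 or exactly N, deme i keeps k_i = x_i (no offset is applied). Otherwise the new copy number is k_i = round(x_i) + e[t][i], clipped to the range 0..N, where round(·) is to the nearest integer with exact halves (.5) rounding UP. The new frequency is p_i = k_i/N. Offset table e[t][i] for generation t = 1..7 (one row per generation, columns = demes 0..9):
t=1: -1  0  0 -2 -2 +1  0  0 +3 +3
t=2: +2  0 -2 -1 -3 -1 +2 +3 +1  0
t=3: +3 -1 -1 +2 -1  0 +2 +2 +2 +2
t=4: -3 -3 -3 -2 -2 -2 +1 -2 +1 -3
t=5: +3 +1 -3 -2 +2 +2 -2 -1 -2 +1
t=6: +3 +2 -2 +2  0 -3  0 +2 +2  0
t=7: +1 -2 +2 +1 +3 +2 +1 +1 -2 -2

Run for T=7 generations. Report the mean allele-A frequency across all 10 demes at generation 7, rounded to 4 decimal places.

t=0: k=[0 0 0 0 0 0 0 0 0 23]
t=1: x=[0.0000 0.0000 0.0000 0.0000 0.0000 0.0000 0.0000 0.0000 1.4076 21.7462] k=[0 0 0 0 0 0 0 0 4 25]
t=2: x=[0.0000 0.0000 0.0000 0.0000 0.0000 0.0000 0.0000 0.2429 5.1059 23.8238] k=[0 0 0 0 0 0 0 3 6 24]
t=3: x=[0.0000 0.0000 0.0000 0.0000 0.0000 0.0000 0.1806 3.0325 7.0078 23.0213] k=[0 0 0 0 0 0 2 5 9 25]
t=4: x=[0.0000 0.0000 0.0000 0.0000 0.0000 0.1193 2.0663 5.1100 9.8503 24.1170] k=[0 0 0 0 0 0 3 3 11 21]
t=5: x=[0.0000 0.0000 0.0000 0.0000 0.0000 0.1790 2.8283 3.5169 11.2568 20.5463] k=[0 0 0 0 0 2 1 3 9 22]
t=6: x=[0.0000 0.0000 0.0000 0.0000 0.1183 1.8105 1.1837 3.2747 9.5485 21.3531] k=[0 0 0 0 0 0 1 5 12 21]
t=7: x=[0.0000 0.0000 0.0000 0.0000 0.0000 0.0597 1.1837 5.2310 12.2596 20.6054] k=[0 0 0 0 0 2 2 6 10 19]

0.1444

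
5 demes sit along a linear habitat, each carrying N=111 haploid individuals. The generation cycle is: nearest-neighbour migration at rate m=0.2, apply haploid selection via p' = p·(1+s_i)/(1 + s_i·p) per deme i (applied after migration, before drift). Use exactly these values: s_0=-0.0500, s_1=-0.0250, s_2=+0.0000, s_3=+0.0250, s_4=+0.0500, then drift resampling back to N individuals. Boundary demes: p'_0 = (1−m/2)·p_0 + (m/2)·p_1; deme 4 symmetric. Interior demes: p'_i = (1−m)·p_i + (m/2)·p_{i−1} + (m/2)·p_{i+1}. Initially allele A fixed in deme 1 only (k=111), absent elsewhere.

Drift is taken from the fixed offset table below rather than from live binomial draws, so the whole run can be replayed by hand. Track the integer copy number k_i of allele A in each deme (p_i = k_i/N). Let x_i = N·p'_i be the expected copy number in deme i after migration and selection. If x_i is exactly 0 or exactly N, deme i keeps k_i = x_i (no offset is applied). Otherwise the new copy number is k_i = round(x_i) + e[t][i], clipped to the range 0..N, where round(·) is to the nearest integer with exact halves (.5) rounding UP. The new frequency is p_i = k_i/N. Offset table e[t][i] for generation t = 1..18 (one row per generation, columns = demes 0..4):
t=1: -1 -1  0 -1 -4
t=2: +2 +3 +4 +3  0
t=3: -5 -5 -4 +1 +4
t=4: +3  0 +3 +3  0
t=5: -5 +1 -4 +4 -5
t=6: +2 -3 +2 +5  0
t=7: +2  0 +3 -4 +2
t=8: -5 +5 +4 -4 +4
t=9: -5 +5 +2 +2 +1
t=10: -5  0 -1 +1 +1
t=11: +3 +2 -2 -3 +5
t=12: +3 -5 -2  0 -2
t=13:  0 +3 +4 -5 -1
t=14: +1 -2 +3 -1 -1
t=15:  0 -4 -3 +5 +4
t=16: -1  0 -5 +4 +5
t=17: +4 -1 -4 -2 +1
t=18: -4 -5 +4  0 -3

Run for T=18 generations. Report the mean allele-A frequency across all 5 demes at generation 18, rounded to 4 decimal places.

t=0: k=[0 111 0 0 0]
t=1: x=[10.5980 88.3469 11.1000 0.0000 0.0000] k=[10 87 11 0 0]
t=2: x=[16.9501 71.0549 17.5000 1.1272 0.0000] k=[19 74 22 4 0]
t=3: x=[23.5347 62.6101 25.4000 5.5283 0.4199] k=[19 58 21 7 4]
t=4: x=[21.9817 49.7042 23.3000 8.2874 4.5063] k=[25 50 26 11 5]
t=5: x=[26.4527 44.4237 26.9000 12.1649 5.8652] k=[21 45 23 16 1]
t=6: x=[22.4668 39.7517 24.5000 15.5268 2.6220] k=[24 37 27 21 3]
t=7: x=[24.3121 34.0990 27.4000 20.2049 5.0291] k=[26 34 30 16 7]
t=8: x=[25.7711 32.2180 29.0000 16.8499 8.2656] k=[21 37 33 13 12]
t=9: x=[21.6908 34.3961 31.4000 15.2214 12.6361] k=[17 39 33 17 14]
t=10: x=[18.3991 35.5851 32.0000 18.6805 14.9189] k=[13 36 31 20 16]
t=11: x=[14.6359 32.6139 30.4000 21.1190 17.0937] k=[18 35 28 18 22]
t=12: x=[18.8826 32.0201 27.7000 19.7985 22.4615] k=[22 27 26 20 20]
t=13: x=[21.5939 25.8940 25.5000 21.0175 20.8125] k=[22 29 30 16 20]
t=14: x=[21.7878 27.8683 28.5000 18.1721 20.3999] k=[23 26 32 17 19]
t=15: x=[22.3698 25.7953 29.9000 19.0871 19.5742] k=[22 22 27 24 24]
t=16: x=[21.1092 22.0492 26.2000 24.7719 24.9305] k=[20 22 21 29 30]
t=17: x=[19.3662 21.2614 21.9000 28.8238 30.9778] k=[23 20 18 27 32]
t=18: x=[21.7878 19.6866 19.1000 27.1026 32.6123] k=[18 15 23 27 30]

0.2036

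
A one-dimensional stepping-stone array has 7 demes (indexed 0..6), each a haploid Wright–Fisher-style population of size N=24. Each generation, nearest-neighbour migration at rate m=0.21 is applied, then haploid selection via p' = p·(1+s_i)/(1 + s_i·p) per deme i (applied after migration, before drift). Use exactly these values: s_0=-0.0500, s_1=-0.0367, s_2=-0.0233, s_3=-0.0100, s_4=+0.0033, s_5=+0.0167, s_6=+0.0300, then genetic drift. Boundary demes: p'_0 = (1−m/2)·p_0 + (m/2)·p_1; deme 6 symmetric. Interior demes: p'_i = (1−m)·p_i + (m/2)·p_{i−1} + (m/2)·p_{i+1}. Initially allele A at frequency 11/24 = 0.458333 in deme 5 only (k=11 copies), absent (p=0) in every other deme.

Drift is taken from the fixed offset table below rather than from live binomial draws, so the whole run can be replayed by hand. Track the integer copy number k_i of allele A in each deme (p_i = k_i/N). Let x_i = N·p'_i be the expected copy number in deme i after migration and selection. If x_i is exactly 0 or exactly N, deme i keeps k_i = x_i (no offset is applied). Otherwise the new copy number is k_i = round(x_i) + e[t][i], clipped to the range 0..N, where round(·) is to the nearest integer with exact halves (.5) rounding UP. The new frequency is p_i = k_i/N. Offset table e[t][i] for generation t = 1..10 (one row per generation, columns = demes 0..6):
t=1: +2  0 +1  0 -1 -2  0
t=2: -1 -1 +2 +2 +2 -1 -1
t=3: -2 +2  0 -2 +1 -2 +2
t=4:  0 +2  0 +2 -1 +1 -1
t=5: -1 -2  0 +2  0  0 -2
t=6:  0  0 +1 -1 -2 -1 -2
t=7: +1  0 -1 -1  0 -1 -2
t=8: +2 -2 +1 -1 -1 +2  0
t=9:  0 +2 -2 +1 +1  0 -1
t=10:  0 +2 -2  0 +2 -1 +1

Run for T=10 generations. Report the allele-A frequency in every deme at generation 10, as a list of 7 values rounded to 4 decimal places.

[0.0000, 0.1667, 0.0000, 0.0417, 0.1250, 0.0417, 0.0417]

t=0: k=[0 0 0 0 0 11 0]
t=1: x=[0.0000 0.0000 0.0000 0.0000 1.1586 8.7820 1.1879] k=[0 0 0 0 0 7 1]
t=2: x=[0.0000 0.0000 0.0000 0.0000 0.7374 5.7067 1.6755] k=[0 0 0 0 3 5 1]
t=3: x=[0.0000 0.0000 0.0000 0.3119 2.9034 4.4295 1.4600] k=[0 0 0 0 4 2 3]
t=4: x=[0.0000 0.0000 0.0000 0.4159 3.3796 2.3499 2.9711] k=[0 0 0 2 2 3 2]
t=5: x=[0.0000 0.0000 0.2051 1.7734 2.1113 2.8311 2.1625] k=[0 0 0 4 2 3 0]
t=6: x=[0.0000 0.0000 0.4104 3.3410 2.3219 2.6184 0.3243] k=[0 0 1 2 0 2 0]
t=7: x=[0.0000 0.1012 0.9776 1.6693 0.4214 1.6046 0.2162] k=[0 0 0 1 0 1 0]
t=8: x=[0.0000 0.0000 0.1026 0.7824 0.2107 0.8028 0.1081] k=[0 0 1 0 0 3 0]
t=9: x=[0.0000 0.1012 0.7722 0.1040 0.3160 2.4056 0.3243] k=[0 2 0 1 1 2 0]
t=10: x=[0.1996 1.5257 0.3078 0.8864 1.1085 1.7111 0.2162] k=[0 4 0 1 3 1 1]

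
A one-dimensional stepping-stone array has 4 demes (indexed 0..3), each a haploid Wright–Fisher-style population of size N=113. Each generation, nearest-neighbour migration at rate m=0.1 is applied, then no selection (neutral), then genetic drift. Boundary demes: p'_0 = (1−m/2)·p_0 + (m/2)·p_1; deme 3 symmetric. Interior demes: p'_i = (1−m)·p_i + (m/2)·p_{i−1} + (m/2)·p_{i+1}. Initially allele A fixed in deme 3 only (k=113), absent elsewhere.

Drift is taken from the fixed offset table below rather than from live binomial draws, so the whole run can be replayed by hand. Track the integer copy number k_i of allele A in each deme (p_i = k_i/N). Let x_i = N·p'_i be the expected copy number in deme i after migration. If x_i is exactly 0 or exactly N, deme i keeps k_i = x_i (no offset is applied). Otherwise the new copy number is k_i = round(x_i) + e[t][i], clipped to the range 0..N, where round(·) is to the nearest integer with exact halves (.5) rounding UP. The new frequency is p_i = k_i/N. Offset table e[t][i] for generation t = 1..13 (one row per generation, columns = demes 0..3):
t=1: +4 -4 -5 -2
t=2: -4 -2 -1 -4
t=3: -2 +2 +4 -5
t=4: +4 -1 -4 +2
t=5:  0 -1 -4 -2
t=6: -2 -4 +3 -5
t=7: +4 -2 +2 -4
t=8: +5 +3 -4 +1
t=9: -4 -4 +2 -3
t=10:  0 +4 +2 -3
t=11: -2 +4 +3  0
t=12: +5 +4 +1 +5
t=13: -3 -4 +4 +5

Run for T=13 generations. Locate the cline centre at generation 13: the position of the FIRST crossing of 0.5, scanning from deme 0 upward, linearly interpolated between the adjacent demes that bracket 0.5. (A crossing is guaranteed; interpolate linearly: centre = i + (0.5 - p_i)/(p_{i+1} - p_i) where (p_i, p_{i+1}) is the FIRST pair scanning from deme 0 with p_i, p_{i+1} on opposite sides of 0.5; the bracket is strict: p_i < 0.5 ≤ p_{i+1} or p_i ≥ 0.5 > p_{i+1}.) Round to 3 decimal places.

2.900

t=0: k=[0 0 0 113]
t=1: x=[0.0000 0.0000 5.6500 107.3500] k=[0 0 1 105]
t=2: x=[0.0000 0.0500 6.1500 99.8000] k=[0 0 5 96]
t=3: x=[0.0000 0.2500 9.3000 91.4500] k=[0 2 13 86]
t=4: x=[0.1000 2.4500 16.1000 82.3500] k=[4 1 12 84]
t=5: x=[3.8500 1.7000 15.0500 80.4000] k=[4 1 11 78]
t=6: x=[3.8500 1.6500 13.8500 74.6500] k=[2 0 17 70]
t=7: x=[1.9000 0.9500 18.8000 67.3500] k=[6 0 21 63]
t=8: x=[5.7000 1.3500 22.0500 60.9000] k=[11 4 18 62]
t=9: x=[10.6500 5.0500 19.5000 59.8000] k=[7 1 22 57]
t=10: x=[6.7000 2.3500 22.7000 55.2500] k=[7 6 25 52]
t=11: x=[6.9500 7.0000 25.4000 50.6500] k=[5 11 28 51]
t=12: x=[5.3000 11.5500 28.3000 49.8500] k=[10 16 29 55]
t=13: x=[10.3000 16.3500 29.6500 53.7000] k=[7 12 34 59]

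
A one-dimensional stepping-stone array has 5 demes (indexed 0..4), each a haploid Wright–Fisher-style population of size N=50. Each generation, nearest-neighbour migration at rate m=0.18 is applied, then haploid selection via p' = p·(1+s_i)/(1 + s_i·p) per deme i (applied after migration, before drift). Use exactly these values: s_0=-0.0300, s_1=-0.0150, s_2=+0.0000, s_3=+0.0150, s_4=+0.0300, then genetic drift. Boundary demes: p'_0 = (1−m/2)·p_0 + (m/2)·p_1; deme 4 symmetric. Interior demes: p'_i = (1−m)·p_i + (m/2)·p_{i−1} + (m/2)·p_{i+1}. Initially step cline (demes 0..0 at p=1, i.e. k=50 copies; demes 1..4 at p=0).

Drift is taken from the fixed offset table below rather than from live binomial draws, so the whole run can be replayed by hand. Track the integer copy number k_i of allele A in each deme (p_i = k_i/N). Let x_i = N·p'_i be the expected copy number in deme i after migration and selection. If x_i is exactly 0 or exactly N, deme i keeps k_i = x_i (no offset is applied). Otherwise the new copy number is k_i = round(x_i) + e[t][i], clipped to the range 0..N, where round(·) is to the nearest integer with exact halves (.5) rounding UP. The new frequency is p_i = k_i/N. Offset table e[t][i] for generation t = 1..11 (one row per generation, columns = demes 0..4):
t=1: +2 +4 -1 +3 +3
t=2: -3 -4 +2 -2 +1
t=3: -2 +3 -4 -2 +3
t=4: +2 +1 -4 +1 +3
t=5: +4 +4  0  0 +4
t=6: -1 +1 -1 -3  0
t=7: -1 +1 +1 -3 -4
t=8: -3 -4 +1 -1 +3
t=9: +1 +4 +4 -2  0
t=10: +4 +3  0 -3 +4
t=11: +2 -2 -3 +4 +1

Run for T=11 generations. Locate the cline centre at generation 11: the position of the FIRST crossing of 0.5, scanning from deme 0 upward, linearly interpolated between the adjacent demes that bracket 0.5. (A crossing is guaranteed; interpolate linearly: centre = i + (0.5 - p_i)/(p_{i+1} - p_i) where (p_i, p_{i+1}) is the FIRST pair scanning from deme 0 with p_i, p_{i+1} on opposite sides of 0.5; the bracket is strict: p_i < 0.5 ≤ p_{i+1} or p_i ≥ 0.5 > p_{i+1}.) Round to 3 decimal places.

0.500

t=0: k=[50 0 0 0 0]
t=1: x=[45.3737 4.4385 0.0000 0.0000 0.0000] k=[47 8 0 0 0]
t=2: x=[43.3156 10.6627 0.7200 0.0000 0.0000] k=[40 7 3 0 0]
t=3: x=[36.7353 9.4932 3.0900 0.2740 0.0000] k=[35 12 0 0 0]
t=4: x=[32.5859 12.8452 1.0800 0.0000 0.0000] k=[35 14 0 0 0]
t=5: x=[32.7677 14.4741 1.2600 0.0000 0.0000] k=[37 18 1 0 0]
t=6: x=[34.9718 18.0055 2.4400 0.0913 0.0000] k=[34 19 1 0 0]
t=7: x=[32.3033 18.5533 2.5300 0.0913 0.0000] k=[31 20 4 0 0]
t=8: x=[29.6435 19.3704 5.0800 0.3654 0.0000] k=[27 15 6 0 0]
t=9: x=[25.5396 15.1102 6.2700 0.5480 0.0000] k=[27 19 10 0 0]
t=10: x=[25.9000 18.7326 9.9100 0.9133 0.0000] k=[30 22 10 0 0]
t=11: x=[28.9095 21.4547 10.1800 0.9133 0.0000] k=[31 19 7 5 0]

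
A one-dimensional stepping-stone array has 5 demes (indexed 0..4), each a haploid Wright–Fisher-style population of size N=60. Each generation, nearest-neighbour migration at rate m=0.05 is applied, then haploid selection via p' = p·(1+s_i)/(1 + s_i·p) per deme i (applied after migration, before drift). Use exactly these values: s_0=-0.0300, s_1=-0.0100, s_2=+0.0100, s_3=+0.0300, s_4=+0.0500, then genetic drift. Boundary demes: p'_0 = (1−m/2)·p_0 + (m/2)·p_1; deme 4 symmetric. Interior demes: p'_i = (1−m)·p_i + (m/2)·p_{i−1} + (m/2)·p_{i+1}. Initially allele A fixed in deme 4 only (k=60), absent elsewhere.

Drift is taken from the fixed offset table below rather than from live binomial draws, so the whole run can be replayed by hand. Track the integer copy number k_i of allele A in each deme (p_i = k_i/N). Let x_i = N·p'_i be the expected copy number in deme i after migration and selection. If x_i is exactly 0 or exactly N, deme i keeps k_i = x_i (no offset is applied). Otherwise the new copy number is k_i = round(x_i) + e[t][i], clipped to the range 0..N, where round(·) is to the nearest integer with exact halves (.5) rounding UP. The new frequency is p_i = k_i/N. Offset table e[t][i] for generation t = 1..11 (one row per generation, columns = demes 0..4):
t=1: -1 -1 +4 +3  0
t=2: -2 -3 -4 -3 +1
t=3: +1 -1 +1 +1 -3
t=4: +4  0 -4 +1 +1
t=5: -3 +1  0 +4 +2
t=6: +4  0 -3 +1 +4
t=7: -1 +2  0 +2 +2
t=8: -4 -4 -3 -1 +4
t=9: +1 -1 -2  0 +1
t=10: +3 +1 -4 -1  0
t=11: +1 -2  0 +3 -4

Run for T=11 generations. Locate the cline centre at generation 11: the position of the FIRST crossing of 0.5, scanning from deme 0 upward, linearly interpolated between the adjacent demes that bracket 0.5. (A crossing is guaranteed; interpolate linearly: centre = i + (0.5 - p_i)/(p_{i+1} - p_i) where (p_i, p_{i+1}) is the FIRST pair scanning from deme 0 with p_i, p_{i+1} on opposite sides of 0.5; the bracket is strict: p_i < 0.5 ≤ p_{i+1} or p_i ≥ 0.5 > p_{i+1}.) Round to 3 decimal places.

t=0: k=[0 0 0 0 60]
t=1: x=[0.0000 0.0000 0.0000 1.5438 58.5697] k=[0 0 0 5 59]
t=2: x=[0.0000 0.0000 0.1262 6.3919 57.7577] k=[0 0 0 3 59]
t=3: x=[0.0000 0.0000 0.0757 4.4451 57.7099] k=[0 0 1 5 55]
t=4: x=[0.0000 0.0248 1.0856 6.3151 54.0179] k=[0 0 0 7 55]
t=5: x=[0.0000 0.0000 0.1767 8.2327 54.0660] k=[0 0 0 12 56]
t=6: x=[0.0000 0.0000 0.3030 13.1002 55.1231] k=[0 0 0 14 59]
t=7: x=[0.0000 0.0000 0.3535 15.1066 57.9728] k=[0 0 0 17 60]
t=8: x=[0.0000 0.0000 0.4292 18.0205 58.9753] k=[0 0 0 17 60]
t=9: x=[0.0000 0.0000 0.4292 18.0205 58.9753] k=[0 0 0 18 60]
t=10: x=[0.0000 0.0000 0.4545 18.9815 58.9992] k=[0 0 0 18 59]
t=11: x=[0.0000 0.0000 0.4545 18.9562 58.0683] k=[0 0 0 22 54]

3.250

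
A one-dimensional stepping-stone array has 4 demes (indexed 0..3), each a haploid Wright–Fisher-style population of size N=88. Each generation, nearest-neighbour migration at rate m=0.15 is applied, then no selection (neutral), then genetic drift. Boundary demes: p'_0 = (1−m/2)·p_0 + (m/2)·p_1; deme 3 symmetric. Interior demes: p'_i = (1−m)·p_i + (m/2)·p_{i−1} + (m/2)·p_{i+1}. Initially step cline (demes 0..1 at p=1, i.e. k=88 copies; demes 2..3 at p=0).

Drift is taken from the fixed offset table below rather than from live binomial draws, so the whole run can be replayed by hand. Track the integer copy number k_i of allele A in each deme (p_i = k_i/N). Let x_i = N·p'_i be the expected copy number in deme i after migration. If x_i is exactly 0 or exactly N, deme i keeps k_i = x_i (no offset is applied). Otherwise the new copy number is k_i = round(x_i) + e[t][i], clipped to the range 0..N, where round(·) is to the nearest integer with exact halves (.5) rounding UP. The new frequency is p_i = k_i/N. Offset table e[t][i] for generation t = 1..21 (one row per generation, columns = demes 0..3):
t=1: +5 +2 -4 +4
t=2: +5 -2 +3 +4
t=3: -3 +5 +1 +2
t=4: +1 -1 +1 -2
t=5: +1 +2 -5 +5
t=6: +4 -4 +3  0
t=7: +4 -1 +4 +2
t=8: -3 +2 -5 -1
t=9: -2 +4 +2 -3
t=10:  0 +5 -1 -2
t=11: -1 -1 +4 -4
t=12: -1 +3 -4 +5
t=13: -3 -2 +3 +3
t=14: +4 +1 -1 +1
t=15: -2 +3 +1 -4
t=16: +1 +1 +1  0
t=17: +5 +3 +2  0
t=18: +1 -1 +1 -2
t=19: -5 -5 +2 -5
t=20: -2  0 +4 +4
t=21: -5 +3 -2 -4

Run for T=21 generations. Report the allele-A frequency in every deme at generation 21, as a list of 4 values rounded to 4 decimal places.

t=0: k=[88 88 0 0]
t=1: x=[88.0000 81.4000 6.6000 0.0000] k=[88 83 3 0]
t=2: x=[87.6250 77.3750 8.7750 0.2250] k=[88 75 12 4]
t=3: x=[87.0250 71.2500 16.1250 4.6000] k=[84 76 17 7]
t=4: x=[83.4000 72.1750 20.6750 7.7500] k=[84 71 22 6]
t=5: x=[83.0250 68.3000 24.4750 7.2000] k=[84 70 19 12]
t=6: x=[82.9500 67.2250 22.3000 12.5250] k=[87 63 25 13]
t=7: x=[85.2000 61.9500 26.9500 13.9000] k=[88 61 31 16]
t=8: x=[85.9750 60.7750 32.1250 17.1250] k=[83 63 27 16]
t=9: x=[81.5000 61.8000 28.8750 16.8250] k=[80 66 31 14]
t=10: x=[78.9500 64.4250 32.3500 15.2750] k=[79 69 31 13]
t=11: x=[78.2500 66.9000 32.5000 14.3500] k=[77 66 37 10]
t=12: x=[76.1750 64.6500 37.1500 12.0250] k=[75 68 33 17]
t=13: x=[74.4750 65.9000 34.4250 18.2000] k=[71 64 37 21]
t=14: x=[70.4750 62.5000 37.8250 22.2000] k=[74 64 37 23]
t=15: x=[73.2500 62.7250 37.9750 24.0500] k=[71 66 39 20]
t=16: x=[70.6250 64.3500 39.6000 21.4250] k=[72 65 41 21]
t=17: x=[71.4750 63.7250 41.3000 22.5000] k=[76 67 43 23]
t=18: x=[75.3250 65.8750 43.3000 24.5000] k=[76 65 44 23]
t=19: x=[75.1750 64.2500 44.0000 24.5750] k=[70 59 46 20]
t=20: x=[69.1750 58.8500 45.0250 21.9500] k=[67 59 49 26]
t=21: x=[66.4000 58.8500 48.0250 27.7250] k=[61 62 46 24]

[0.6932, 0.7045, 0.5227, 0.2727]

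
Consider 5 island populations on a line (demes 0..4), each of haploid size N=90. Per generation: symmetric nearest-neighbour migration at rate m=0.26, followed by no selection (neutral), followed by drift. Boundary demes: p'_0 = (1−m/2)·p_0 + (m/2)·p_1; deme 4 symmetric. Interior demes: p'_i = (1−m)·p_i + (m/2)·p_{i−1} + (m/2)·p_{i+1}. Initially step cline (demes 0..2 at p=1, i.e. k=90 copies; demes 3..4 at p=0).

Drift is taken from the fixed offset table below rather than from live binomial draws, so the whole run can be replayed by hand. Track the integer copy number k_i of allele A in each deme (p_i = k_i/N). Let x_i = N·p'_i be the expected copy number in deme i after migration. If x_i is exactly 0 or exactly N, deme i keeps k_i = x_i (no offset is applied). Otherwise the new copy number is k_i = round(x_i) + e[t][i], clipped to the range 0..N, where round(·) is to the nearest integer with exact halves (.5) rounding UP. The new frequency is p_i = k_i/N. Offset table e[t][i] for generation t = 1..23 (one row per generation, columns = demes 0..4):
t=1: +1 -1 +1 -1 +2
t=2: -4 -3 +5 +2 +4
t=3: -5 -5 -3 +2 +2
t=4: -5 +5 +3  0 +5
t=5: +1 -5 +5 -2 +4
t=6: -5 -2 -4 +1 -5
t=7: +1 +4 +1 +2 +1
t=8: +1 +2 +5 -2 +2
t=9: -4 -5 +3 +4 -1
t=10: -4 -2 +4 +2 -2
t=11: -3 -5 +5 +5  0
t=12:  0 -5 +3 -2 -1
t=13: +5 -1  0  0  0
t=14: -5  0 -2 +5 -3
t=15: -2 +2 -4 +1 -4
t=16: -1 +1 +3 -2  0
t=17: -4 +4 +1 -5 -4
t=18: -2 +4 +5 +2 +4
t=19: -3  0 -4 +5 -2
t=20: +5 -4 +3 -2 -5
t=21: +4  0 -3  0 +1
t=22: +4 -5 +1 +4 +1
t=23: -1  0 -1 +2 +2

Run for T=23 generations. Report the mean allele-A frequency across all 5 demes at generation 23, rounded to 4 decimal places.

t=0: k=[90 90 90 0 0]
t=1: x=[90.0000 90.0000 78.3000 11.7000 0.0000] k=[90 90 79 11 0]
t=2: x=[90.0000 88.5700 71.5900 18.4100 1.4300] k=[90 86 77 20 5]
t=3: x=[89.4800 85.3500 70.7600 25.4600 6.9500] k=[84 80 68 27 9]
t=4: x=[83.4800 78.9600 64.2300 29.9900 11.3400] k=[78 84 67 30 16]
t=5: x=[78.7800 81.0100 64.4000 32.9900 17.8200] k=[80 76 69 31 22]
t=6: x=[79.4800 75.6100 64.9700 34.7700 23.1700] k=[74 74 61 36 18]
t=7: x=[74.0000 72.3100 59.4400 36.9100 20.3400] k=[75 76 60 39 21]
t=8: x=[75.1300 73.7900 59.3500 39.3900 23.3400] k=[76 76 64 37 25]
t=9: x=[76.0000 74.4400 62.0500 38.9500 26.5600] k=[72 69 65 43 26]
t=10: x=[71.6100 68.8700 62.6600 43.6500 28.2100] k=[68 67 67 46 26]
t=11: x=[67.8700 67.1300 64.2700 46.1300 28.6000] k=[65 62 69 51 29]
t=12: x=[64.6100 63.3000 65.7500 50.4800 31.8600] k=[65 58 69 48 31]
t=13: x=[64.0900 60.3400 64.8400 48.5200 33.2100] k=[69 59 65 49 33]
t=14: x=[67.7000 61.0800 62.1400 49.0000 35.0800] k=[63 61 60 54 32]
t=15: x=[62.7400 61.1300 59.3500 51.9200 34.8600] k=[61 63 55 53 31]
t=16: x=[61.2600 61.7000 55.7800 50.4000 33.8600] k=[60 63 59 48 34]
t=17: x=[60.3900 62.0900 58.0900 47.6100 35.8200] k=[56 66 59 43 32]
t=18: x=[57.3000 63.7900 57.8300 43.6500 33.4300] k=[55 68 63 46 37]
t=19: x=[56.6900 65.6600 61.4400 47.0400 38.1700] k=[54 66 57 52 36]
t=20: x=[55.5600 63.2700 57.5200 50.5700 38.0800] k=[61 59 61 49 33]
t=21: x=[60.7400 59.5200 59.1800 48.4800 35.0800] k=[65 60 56 48 36]
t=22: x=[64.3500 60.1300 55.4800 47.4800 37.5600] k=[68 55 56 51 39]
t=23: x=[66.3100 56.8200 55.2200 50.0900 40.5600] k=[65 57 54 52 43]

0.6022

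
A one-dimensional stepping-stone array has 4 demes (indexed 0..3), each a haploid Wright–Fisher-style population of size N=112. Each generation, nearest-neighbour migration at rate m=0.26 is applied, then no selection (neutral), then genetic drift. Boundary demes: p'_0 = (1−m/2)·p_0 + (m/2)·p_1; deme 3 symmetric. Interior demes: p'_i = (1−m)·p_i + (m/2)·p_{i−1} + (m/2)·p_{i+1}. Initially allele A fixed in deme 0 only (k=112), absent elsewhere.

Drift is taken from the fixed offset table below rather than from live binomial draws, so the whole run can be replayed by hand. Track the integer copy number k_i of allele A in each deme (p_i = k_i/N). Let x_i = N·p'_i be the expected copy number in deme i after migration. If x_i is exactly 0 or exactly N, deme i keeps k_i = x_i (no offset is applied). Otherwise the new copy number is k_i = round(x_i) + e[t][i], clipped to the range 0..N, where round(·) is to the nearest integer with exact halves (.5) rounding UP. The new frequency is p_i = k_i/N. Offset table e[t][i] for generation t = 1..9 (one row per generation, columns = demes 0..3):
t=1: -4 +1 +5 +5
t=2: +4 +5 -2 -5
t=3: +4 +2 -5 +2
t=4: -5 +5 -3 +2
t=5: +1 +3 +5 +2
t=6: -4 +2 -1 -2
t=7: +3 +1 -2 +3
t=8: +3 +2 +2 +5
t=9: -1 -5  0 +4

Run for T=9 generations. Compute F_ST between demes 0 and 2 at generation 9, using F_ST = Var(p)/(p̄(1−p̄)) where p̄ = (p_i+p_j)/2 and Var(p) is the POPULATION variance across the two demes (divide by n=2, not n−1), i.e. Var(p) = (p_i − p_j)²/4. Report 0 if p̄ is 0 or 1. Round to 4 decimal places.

t=0: k=[112 0 0 0]
t=1: x=[97.4400 14.5600 0.0000 0.0000] k=[93 16 0 0]
t=2: x=[82.9900 23.9300 2.0800 0.0000] k=[87 29 0 0]
t=3: x=[79.4600 32.7700 3.7700 0.0000] k=[83 35 0 0]
t=4: x=[76.7600 36.6900 4.5500 0.0000] k=[72 42 2 0]
t=5: x=[68.1000 40.7000 6.9400 0.2600] k=[69 44 12 2]
t=6: x=[65.7500 43.0900 14.8600 3.3000] k=[62 45 14 1]
t=7: x=[59.7900 43.1800 16.3400 2.6900] k=[63 44 14 6]
t=8: x=[60.5300 42.5700 16.8600 7.0400] k=[64 45 19 12]
t=9: x=[61.5300 44.0900 21.4700 12.9100] k=[61 39 21 17]

0.1374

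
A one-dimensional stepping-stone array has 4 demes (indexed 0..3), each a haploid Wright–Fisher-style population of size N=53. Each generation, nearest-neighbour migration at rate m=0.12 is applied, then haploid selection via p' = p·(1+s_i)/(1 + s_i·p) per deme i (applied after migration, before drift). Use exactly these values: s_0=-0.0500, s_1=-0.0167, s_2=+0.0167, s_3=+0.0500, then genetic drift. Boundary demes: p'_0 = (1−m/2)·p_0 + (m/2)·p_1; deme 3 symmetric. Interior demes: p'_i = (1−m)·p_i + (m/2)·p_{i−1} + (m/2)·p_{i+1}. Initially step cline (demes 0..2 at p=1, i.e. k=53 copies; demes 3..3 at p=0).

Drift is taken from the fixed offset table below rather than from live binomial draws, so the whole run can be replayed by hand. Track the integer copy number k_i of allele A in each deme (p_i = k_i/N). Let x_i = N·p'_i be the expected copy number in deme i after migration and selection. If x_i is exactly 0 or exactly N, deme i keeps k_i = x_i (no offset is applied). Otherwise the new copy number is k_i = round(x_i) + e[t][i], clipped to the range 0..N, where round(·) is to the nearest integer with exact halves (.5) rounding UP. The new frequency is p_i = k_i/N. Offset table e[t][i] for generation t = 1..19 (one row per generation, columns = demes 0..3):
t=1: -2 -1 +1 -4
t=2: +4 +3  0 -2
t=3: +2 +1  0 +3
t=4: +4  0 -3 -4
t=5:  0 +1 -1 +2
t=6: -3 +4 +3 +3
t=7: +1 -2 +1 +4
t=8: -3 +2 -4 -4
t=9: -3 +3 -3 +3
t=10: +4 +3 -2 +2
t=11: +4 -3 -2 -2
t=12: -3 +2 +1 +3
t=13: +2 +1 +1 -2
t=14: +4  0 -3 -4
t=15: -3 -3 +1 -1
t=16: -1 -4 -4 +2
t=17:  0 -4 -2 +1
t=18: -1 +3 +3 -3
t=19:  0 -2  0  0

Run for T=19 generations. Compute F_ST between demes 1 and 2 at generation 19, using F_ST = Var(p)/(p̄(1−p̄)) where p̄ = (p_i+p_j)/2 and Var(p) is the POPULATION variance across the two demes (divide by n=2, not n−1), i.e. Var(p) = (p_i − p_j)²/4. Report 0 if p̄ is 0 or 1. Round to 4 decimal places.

t=0: k=[53 53 53 0]
t=1: x=[53.0000 53.0000 49.8691 3.3290] k=[53 53 51 0]
t=2: x=[53.0000 52.8780 48.1337 3.2038] k=[53 53 48 1]
t=3: x=[53.0000 52.6949 45.5862 3.9966] k=[53 53 46 7]
t=4: x=[53.0000 52.5729 44.2022 9.7213] k=[53 53 41 6]
t=5: x=[53.0000 52.2679 39.7850 8.4405] k=[53 53 39 10]
t=6: x=[53.0000 52.1460 38.2768 12.1920] k=[53 53 41 15]
t=7: x=[53.0000 52.2679 40.3204 17.1205] k=[53 50 41 21]
t=8: x=[52.8106 49.5866 40.4989 22.8318] k=[50 52 36 19]
t=9: x=[49.9771 50.8861 36.1310 20.6313] k=[47 53 33 24]
t=10: x=[47.0962 51.4143 33.8630 25.1840] k=[51 53 32 27]
t=11: x=[51.0247 51.5972 33.1660 27.9453] k=[53 49 31 26]
t=12: x=[52.7474 48.0854 31.9904 26.9464] k=[50 50 33 30]
t=13: x=[49.8515 48.9170 34.0421 30.8117] k=[52 50 35 29]
t=14: x=[51.8224 49.1605 35.7334 29.9971] k=[53 49 33 26]
t=15: x=[52.7474 48.2071 33.7435 27.0664] k=[50 45 35 26]
t=16: x=[49.5377 44.5814 35.2560 27.1863] k=[49 41 31 29]
t=17: x=[48.3051 40.7218 31.6914 29.7585] k=[48 37 30 31]
t=18: x=[47.0754 37.0529 30.6942 31.5656] k=[46 40 34 29]
t=19: x=[45.3088 39.8341 34.2611 29.9375] k=[45 38 34 30]

0.0065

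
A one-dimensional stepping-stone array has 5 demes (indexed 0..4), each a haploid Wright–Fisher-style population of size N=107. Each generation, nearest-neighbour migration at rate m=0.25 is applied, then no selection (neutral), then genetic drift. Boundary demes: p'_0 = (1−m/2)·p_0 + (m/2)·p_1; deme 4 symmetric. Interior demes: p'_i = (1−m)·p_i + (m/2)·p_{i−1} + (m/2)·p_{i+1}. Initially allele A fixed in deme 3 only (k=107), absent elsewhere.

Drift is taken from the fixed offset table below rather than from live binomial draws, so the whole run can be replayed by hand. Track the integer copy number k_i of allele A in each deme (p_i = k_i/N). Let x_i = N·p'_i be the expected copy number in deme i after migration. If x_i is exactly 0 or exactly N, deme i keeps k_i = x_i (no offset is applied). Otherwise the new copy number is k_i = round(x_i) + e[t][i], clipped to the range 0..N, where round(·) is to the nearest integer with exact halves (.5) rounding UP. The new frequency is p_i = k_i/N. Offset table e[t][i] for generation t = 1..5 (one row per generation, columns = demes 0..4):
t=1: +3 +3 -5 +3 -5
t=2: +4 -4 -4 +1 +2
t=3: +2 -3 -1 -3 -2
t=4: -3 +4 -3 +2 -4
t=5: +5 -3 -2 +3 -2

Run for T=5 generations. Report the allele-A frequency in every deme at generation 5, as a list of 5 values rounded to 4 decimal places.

t=0: k=[0 0 0 107 0]
t=1: x=[0.0000 0.0000 13.3750 80.2500 13.3750] k=[0 0 8 83 8]
t=2: x=[0.0000 1.0000 16.3750 64.2500 17.3750] k=[0 0 12 65 19]
t=3: x=[0.0000 1.5000 17.1250 52.6250 24.7500] k=[0 0 16 50 23]
t=4: x=[0.0000 2.0000 18.2500 42.3750 26.3750] k=[0 6 15 44 22]
t=5: x=[0.7500 6.3750 17.5000 37.6250 24.7500] k=[6 3 16 41 23]

[0.0561, 0.0280, 0.1495, 0.3832, 0.2150]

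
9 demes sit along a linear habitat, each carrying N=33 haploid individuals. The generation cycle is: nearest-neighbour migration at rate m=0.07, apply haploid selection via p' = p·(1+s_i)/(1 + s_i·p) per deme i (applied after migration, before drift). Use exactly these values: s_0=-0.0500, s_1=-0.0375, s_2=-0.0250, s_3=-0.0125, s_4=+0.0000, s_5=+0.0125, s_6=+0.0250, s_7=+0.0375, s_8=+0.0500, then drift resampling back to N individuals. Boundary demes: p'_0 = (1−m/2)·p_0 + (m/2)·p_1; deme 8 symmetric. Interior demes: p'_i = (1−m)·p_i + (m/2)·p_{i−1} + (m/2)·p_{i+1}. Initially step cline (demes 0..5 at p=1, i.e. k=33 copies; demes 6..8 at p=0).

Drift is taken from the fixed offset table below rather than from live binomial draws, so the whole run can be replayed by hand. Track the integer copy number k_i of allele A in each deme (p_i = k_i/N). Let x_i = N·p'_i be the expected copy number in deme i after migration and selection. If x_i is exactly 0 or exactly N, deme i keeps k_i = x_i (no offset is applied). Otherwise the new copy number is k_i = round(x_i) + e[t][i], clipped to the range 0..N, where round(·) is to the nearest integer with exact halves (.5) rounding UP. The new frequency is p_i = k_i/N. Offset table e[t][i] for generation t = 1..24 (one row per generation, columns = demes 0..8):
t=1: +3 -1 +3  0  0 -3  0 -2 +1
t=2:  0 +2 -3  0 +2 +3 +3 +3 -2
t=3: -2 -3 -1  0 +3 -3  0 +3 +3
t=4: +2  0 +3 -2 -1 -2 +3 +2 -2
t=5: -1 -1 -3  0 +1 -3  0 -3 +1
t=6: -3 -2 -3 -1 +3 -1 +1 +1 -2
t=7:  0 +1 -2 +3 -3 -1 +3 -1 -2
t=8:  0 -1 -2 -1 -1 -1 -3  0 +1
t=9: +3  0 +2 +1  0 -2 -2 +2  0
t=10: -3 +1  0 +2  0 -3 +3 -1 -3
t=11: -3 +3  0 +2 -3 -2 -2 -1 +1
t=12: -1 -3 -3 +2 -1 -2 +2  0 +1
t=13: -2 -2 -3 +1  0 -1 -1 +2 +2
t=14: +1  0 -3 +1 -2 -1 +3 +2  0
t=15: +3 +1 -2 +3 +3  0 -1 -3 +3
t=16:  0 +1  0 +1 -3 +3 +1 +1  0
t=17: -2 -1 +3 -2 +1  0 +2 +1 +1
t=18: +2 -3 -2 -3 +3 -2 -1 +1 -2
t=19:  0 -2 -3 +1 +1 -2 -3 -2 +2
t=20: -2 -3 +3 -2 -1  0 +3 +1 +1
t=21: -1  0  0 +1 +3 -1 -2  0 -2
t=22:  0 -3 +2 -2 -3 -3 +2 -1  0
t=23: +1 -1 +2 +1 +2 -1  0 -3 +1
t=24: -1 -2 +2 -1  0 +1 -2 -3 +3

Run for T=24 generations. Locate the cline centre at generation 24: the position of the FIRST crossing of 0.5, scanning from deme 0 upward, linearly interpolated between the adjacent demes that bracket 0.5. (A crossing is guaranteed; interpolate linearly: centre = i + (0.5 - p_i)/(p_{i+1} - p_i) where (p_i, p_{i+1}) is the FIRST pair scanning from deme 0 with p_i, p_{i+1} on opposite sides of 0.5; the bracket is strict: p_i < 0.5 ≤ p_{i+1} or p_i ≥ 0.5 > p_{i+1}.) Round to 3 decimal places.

4.808

t=0: k=[33 33 33 33 33 33 0 0 0]
t=1: x=[33.0000 33.0000 33.0000 33.0000 33.0000 31.8588 1.1828 0.0000 0.0000] k=[33 33 33 33 33 29 1 0 0]
t=2: x=[33.0000 33.0000 33.0000 33.0000 32.8600 28.2111 1.9907 0.0363 0.0000] k=[33 33 33 33 33 31 5 3 0]
t=3: x=[33.0000 33.0000 33.0000 33.0000 32.9300 30.1921 5.9596 3.0659 0.1102] k=[33 33 33 33 33 27 6 6 3]
t=4: x=[33.0000 33.0000 33.0000 33.0000 32.7900 26.5398 6.8683 6.0754 3.2450] k=[33 33 33 33 32 25 10 8 1]
t=5: x=[33.0000 33.0000 33.0000 32.9646 31.7900 24.7968 10.6322 8.0469 1.3048] k=[33 33 33 33 33 22 11 5 2]
t=6: x=[33.0000 33.0000 33.0000 33.0000 32.6150 22.0909 11.3582 5.2659 2.2032] k=[33 33 33 33 33 21 12 6 0]
t=7: x=[33.0000 33.0000 33.0000 33.0000 32.5800 21.1993 12.2949 6.1828 0.2204] k=[33 33 33 33 30 20 15 5 0]
t=8: x=[33.0000 33.0000 33.0000 32.8937 29.7550 20.2723 15.0269 5.3377 0.1837] k=[33 33 33 32 29 19 12 5 1]
t=9: x=[33.0000 33.0000 32.9641 31.9169 28.7550 19.2048 12.1892 5.2659 1.1949] k=[33 33 33 33 29 17 10 7 1]
t=10: x=[33.0000 33.0000 33.0000 32.8582 28.7200 17.2773 10.3143 7.0979 1.2682] k=[33 33 33 33 29 14 13 6 0]
t=11: x=[33.0000 33.0000 33.0000 32.8582 28.6150 14.5910 12.9839 6.2187 0.2204] k=[33 33 33 33 26 13 11 5 1]
t=12: x=[33.0000 33.0000 33.0000 32.7519 25.7900 13.4839 11.0407 5.2300 1.1949] k=[33 33 33 33 25 11 13 5 2]
t=13: x=[33.0000 33.0000 33.0000 32.7165 24.7900 11.6535 12.8432 5.3377 2.2032] k=[33 33 33 33 25 11 12 7 4]
t=14: x=[33.0000 33.0000 33.0000 32.7165 24.7900 11.6183 11.9778 7.2767 4.2836] k=[33 33 33 33 23 11 15 9 4]
t=15: x=[33.0000 33.0000 33.0000 32.6456 22.9300 11.6535 14.8514 9.2785 4.3562] k=[33 33 33 33 26 12 14 6 7]
t=16: x=[33.0000 33.0000 33.0000 32.7519 25.7550 12.6568 13.8480 6.5051 7.2369] k=[33 33 33 33 23 16 15 8 7]
t=17: x=[33.0000 33.0000 33.0000 32.6456 23.1050 16.3125 14.9918 8.4391 7.3088] k=[33 33 33 31 24 16 17 9 8]
t=18: x=[33.0000 33.0000 32.9282 30.7993 23.9650 16.4175 16.8886 9.4920 8.3353] k=[33 33 31 28 27 14 16 10 6]
t=19: x=[33.0000 32.9273 30.9161 28.0170 26.5800 14.6261 15.9234 10.3294 6.3876] k=[33 31 28 29 28 13 13 8 8]
t=20: x=[32.9263 30.8908 28.0341 28.8849 27.5100 13.6243 13.0191 8.4035 8.2994] k=[31 28 31 27 27 14 16 9 9]
t=21: x=[30.7916 28.0514 30.7014 27.0791 26.5450 14.6261 15.8883 9.4920 9.3229] k=[30 28 31 28 30 14 14 9 7]
t=22: x=[29.7842 28.0154 30.7372 28.1230 29.3700 14.6611 14.0237 9.3497 7.3448] k=[30 25 33 26 26 12 16 8 7]
t=23: x=[29.6747 25.2303 32.4618 26.1772 25.5100 12.7270 15.7832 8.4748 7.3088] k=[31 24 33 27 28 12 16 5 8]
t=24: x=[30.6453 24.3177 32.4618 27.1850 27.4050 12.7972 15.6781 5.6606 8.1918] k=[30 22 33 26 27 14 14 3 11]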